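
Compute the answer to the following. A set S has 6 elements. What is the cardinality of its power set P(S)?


The power set of a set with n elements has 2^n elements.
|P(S)| = 2^6 = 64

64


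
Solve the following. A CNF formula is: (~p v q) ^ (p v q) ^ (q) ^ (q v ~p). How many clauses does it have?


A CNF formula is a conjunction of clauses.
Clauses are separated by ^.
Counting the conjuncts: 4 clauses.

4


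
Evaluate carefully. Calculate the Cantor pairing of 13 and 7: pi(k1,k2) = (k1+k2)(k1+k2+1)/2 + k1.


k1 + k2 = 20
(k1+k2)(k1+k2+1)/2 = 20 * 21 / 2 = 210
pi = 210 + 13 = 223

223


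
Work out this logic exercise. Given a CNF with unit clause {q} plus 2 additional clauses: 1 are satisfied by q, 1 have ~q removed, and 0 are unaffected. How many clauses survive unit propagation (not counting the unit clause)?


Satisfied (removed): 1
Shortened (remain): 1
Unchanged (remain): 0
Remaining = 1 + 0 = 1

1


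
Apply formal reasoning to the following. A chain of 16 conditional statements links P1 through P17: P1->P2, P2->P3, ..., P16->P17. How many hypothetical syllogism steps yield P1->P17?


With 16 implications in a chain connecting 17 propositions:
P1->P2, P2->P3, ..., P16->P17
Steps needed = (number of implications) - 1 = 16 - 1 = 15

15


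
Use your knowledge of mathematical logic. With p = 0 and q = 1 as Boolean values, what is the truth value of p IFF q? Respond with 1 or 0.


p = 0, q = 1
Operation: p IFF q
Evaluate: 0 IFF 1 = 0

0


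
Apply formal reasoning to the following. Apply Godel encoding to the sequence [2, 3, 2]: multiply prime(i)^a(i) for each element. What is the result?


Encode each element as an exponent of the corresponding prime:
  2^2 = 4
  3^3 = 27
  5^2 = 25
Product = 4 * 27 * 25 = 2700

2700


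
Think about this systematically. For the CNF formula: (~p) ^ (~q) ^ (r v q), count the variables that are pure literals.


Check each variable for pure literal status:
p: pure negative
q: mixed (not pure)
r: pure positive
Pure literal count = 2

2


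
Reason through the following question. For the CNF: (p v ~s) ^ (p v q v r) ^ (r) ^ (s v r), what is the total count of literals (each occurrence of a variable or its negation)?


Counting literals in each clause:
Clause 1: 2 literal(s)
Clause 2: 3 literal(s)
Clause 3: 1 literal(s)
Clause 4: 2 literal(s)
Total = 8

8


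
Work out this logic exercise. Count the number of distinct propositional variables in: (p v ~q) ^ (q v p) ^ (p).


Identify each variable that appears in the formula.
Variables found: p, q
Count = 2

2


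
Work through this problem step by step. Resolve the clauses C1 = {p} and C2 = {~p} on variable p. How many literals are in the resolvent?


Remove p from C1 and ~p from C2.
C1 remainder: {}
C2 remainder: {}
Union (resolvent): {} (empty clause)
Resolvent has 0 literal(s).

0


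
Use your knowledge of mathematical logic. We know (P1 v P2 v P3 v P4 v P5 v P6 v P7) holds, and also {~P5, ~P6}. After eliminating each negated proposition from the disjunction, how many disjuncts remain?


Original disjuncts (7): P1, P2, P3, P4, P5, P6, P7
Negated (eliminate): ~P5, ~P6
Remaining disjuncts: P1, P2, P3, P4, P7
Count = 7 - 2 = 5

5


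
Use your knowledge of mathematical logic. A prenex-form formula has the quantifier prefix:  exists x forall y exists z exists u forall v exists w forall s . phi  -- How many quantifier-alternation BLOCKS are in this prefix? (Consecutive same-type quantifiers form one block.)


Quantifier-type sequence: E A E E A E A  (A=forall, E=exists)
Group into maximal same-type runs:
  Ex1 | Ax1 | Ex2 | Ax1 | Ex1 | Ax1
Number of blocks = 6

6


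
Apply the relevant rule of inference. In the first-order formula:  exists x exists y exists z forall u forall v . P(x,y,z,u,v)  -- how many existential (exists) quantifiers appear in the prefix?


Quantifier prefix: exists x exists y exists z forall u forall v
Mark each quantifier type:
  E E E U U
Universal count = 2, Existential count = 3
Asked for existential (exists) quantifiers: 3

3


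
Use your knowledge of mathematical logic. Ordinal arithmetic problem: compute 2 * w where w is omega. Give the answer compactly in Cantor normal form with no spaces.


Compute 2 * w.
Ordinal * is associative and left-distributive over +, but NOT commutative; for finite n>1, n*w = w but w*n stays w*n.
For finite n>0, n * w = sup{n*k : k<w} = w. So 2 * w = w.
Result = w

w


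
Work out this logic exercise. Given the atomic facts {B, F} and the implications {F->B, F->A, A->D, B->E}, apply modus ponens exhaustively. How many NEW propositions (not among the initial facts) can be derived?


Initial facts: {B, F}
Apply modus ponens to closure:
  F and F->A  =>  A
  A and A->D  =>  D
  B and B->E  =>  E
Final known: {A, B, D, E, F}
New propositions: {A, D, E}
Count = 3

3


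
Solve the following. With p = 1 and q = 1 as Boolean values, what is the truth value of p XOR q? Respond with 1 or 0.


p = 1, q = 1
Operation: p XOR q
Evaluate: 1 XOR 1 = 0

0


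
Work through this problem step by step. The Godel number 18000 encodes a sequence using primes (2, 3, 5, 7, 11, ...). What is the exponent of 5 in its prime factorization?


Factorize 18000 by dividing by 5 repeatedly.
Division steps: 5 divides 18000 exactly 3 time(s).
Exponent of 5 = 3

3


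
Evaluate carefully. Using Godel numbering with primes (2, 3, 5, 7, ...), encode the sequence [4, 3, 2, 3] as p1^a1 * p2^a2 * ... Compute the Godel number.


Encode each element as an exponent of the corresponding prime:
  2^4 = 16
  3^3 = 27
  5^2 = 25
  7^3 = 343
Product = 16 * 27 * 25 * 343 = 3704400

3704400


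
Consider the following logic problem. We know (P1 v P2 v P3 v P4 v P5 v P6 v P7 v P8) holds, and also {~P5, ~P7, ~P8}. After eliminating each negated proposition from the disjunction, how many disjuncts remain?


Original disjuncts (8): P1, P2, P3, P4, P5, P6, P7, P8
Negated (eliminate): ~P5, ~P7, ~P8
Remaining disjuncts: P1, P2, P3, P4, P6
Count = 8 - 3 = 5

5


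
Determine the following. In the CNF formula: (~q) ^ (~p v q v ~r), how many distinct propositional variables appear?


Identify each variable that appears in the formula.
Variables found: p, q, r
Count = 3

3


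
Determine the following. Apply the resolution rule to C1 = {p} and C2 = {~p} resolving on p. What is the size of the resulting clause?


Remove p from C1 and ~p from C2.
C1 remainder: {}
C2 remainder: {}
Union (resolvent): {} (empty clause)
Resolvent has 0 literal(s).

0


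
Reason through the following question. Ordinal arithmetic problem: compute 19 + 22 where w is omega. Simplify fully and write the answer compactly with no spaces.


Compute 19 + 22.
Ordinal + is associative but NOT commutative; for finite n>0, n + w = w but w + n stays w+n.
Both operands finite; ordinal + agrees with natural +: 19 + 22 = 41.
Result = 41

41


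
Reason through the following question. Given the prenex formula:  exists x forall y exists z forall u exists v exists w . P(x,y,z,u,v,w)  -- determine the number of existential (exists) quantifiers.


Quantifier prefix: exists x forall y exists z forall u exists v exists w
Mark each quantifier type:
  E U E U E E
Universal count = 2, Existential count = 4
Asked for existential (exists) quantifiers: 4

4


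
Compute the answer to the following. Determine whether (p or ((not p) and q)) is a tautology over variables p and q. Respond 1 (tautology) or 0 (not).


Check all 4 assignments:
p=0, q=0: 0
p=0, q=1: 1
p=1, q=0: 1
p=1, q=1: 1
Satisfying count = 3/4.
Tautology iff count = 4: no.

0


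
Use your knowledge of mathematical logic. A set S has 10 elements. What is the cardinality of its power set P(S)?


The power set of a set with n elements has 2^n elements.
|P(S)| = 2^10 = 1024

1024


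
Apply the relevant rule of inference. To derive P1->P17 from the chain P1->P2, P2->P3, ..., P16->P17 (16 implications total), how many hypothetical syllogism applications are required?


With 16 implications in a chain connecting 17 propositions:
P1->P2, P2->P3, ..., P16->P17
Steps needed = (number of implications) - 1 = 16 - 1 = 15

15


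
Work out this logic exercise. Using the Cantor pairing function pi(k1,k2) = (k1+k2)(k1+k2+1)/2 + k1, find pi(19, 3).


k1 + k2 = 22
(k1+k2)(k1+k2+1)/2 = 22 * 23 / 2 = 253
pi = 253 + 19 = 272

272


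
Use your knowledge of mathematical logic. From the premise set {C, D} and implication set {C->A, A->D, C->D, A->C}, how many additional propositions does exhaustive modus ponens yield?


Initial facts: {C, D}
Apply modus ponens to closure:
  C and C->A  =>  A
Final known: {A, C, D}
New propositions: {A}
Count = 1

1


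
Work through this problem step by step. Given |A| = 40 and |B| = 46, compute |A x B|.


The Cartesian product A x B contains all ordered pairs (a, b).
|A x B| = |A| * |B| = 40 * 46 = 1840

1840


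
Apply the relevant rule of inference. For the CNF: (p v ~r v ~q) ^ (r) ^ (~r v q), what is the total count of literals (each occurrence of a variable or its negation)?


Counting literals in each clause:
Clause 1: 3 literal(s)
Clause 2: 1 literal(s)
Clause 3: 2 literal(s)
Total = 6

6


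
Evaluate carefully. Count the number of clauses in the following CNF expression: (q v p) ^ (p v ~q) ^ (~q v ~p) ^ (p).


A CNF formula is a conjunction of clauses.
Clauses are separated by ^.
Counting the conjuncts: 4 clauses.

4


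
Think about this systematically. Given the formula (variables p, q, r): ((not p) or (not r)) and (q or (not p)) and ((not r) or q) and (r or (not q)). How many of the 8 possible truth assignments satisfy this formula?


Evaluate all 8 assignments for p, q, r:
p=0, q=0, r=0: 1
p=0, q=0, r=1: 0
p=0, q=1, r=0: 0
p=0, q=1, r=1: 1
p=1, q=0, r=0: 0
p=1, q=0, r=1: 0
p=1, q=1, r=0: 0
p=1, q=1, r=1: 0
Satisfying count = 2

2


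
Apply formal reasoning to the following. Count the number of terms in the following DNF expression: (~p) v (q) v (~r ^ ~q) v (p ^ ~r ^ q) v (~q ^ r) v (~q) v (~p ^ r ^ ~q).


A DNF formula is a disjunction of terms (conjunctions).
Terms are separated by v.
Counting the disjuncts: 7 terms.

7


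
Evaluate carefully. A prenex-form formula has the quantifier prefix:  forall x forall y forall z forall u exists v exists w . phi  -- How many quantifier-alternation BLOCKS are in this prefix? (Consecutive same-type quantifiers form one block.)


Quantifier-type sequence: A A A A E E  (A=forall, E=exists)
Group into maximal same-type runs:
  Ax4 | Ex2
Number of blocks = 2

2


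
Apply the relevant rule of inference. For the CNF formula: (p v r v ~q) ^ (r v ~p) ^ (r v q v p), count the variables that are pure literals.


Check each variable for pure literal status:
p: mixed (not pure)
q: mixed (not pure)
r: pure positive
Pure literal count = 1

1


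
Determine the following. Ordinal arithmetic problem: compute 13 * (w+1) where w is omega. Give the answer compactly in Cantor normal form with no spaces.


Compute 13 * (w+1).
Ordinal * is associative and left-distributive over +, but NOT commutative; for finite n>1, n*w = w but w*n stays w*n.
By left-distributivity: 13 * (w+1) = 13*w + 13*1 = w + 13 = w+13.
Result = w+13

w+13


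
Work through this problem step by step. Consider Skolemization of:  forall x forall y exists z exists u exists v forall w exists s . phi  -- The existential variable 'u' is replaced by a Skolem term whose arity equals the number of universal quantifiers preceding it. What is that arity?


Quantifier prefix: forall x forall y exists z exists u exists v forall w exists s
'u' is existentially quantified at position 4.
Universal variables preceding it: x, y
Skolem function arity = 2

2


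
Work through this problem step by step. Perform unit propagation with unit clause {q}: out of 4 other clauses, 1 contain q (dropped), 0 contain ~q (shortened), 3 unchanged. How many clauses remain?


Satisfied (removed): 1
Shortened (remain): 0
Unchanged (remain): 3
Remaining = 0 + 3 = 3

3


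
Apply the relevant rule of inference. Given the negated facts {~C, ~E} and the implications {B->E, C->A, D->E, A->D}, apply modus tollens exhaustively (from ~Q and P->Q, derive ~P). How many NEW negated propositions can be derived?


Initial negated facts: {~C, ~E}
Apply modus tollens to closure:
  ~E and B->E  =>  ~B
  ~E and D->E  =>  ~D
  ~D and A->D  =>  ~A
Final negated: {~A, ~B, ~C, ~D, ~E}
New negations: {~A, ~B, ~D}
Count = 3

3


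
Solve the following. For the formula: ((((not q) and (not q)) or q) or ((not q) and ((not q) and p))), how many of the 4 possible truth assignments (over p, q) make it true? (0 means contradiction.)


Check all 4 assignments:
p=0, q=0: 1
p=0, q=1: 1
p=1, q=0: 1
p=1, q=1: 1
Count of True = 4

4


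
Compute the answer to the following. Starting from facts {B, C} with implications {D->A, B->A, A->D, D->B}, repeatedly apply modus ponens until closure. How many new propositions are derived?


Initial facts: {B, C}
Apply modus ponens to closure:
  B and B->A  =>  A
  A and A->D  =>  D
Final known: {A, B, C, D}
New propositions: {A, D}
Count = 2

2


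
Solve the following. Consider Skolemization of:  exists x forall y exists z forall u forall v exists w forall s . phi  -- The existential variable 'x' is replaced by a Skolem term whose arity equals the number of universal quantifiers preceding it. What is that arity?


Quantifier prefix: exists x forall y exists z forall u forall v exists w forall s
'x' is existentially quantified at position 1.
No universal quantifiers precede it.
Skolem function arity = 0 (a Skolem constant)

0


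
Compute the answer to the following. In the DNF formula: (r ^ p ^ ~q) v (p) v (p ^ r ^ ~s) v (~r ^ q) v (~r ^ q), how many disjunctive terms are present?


A DNF formula is a disjunction of terms (conjunctions).
Terms are separated by v.
Counting the disjuncts: 5 terms.

5


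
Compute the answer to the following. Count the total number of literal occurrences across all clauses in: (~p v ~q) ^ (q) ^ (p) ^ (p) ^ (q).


Counting literals in each clause:
Clause 1: 2 literal(s)
Clause 2: 1 literal(s)
Clause 3: 1 literal(s)
Clause 4: 1 literal(s)
Clause 5: 1 literal(s)
Total = 6

6


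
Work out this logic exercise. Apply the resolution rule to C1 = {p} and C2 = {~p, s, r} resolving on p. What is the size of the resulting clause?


Remove p from C1 and ~p from C2.
C1 remainder: {}
C2 remainder: {s, r}
Union (resolvent): {r, s}
Resolvent has 2 literal(s).

2


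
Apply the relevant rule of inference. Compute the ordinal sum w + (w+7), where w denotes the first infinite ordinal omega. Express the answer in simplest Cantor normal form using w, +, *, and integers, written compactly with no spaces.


Compute w + (w+7).
Ordinal + is associative but NOT commutative; for finite n>0, n + w = w but w + n stays w+n.
w + (w+7) = (w+w) + 7 = w*2+7.
Result = w*2+7

w*2+7


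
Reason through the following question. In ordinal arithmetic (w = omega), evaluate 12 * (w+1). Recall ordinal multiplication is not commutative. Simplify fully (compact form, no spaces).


Compute 12 * (w+1).
Ordinal * is associative and left-distributive over +, but NOT commutative; for finite n>1, n*w = w but w*n stays w*n.
By left-distributivity: 12 * (w+1) = 12*w + 12*1 = w + 12 = w+12.
Result = w+12

w+12


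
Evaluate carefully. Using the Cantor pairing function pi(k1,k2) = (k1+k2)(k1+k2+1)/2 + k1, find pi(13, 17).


k1 + k2 = 30
(k1+k2)(k1+k2+1)/2 = 30 * 31 / 2 = 465
pi = 465 + 13 = 478

478


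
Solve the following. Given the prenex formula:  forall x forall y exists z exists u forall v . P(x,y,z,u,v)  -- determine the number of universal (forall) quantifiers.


Quantifier prefix: forall x forall y exists z exists u forall v
Mark each quantifier type:
  U U E E U
Universal count = 3, Existential count = 2
Asked for universal (forall) quantifiers: 3

3


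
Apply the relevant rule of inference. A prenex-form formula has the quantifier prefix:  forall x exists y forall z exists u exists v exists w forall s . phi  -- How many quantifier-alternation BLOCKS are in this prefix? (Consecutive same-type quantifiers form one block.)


Quantifier-type sequence: A E A E E E A  (A=forall, E=exists)
Group into maximal same-type runs:
  Ax1 | Ex1 | Ax1 | Ex3 | Ax1
Number of blocks = 5

5


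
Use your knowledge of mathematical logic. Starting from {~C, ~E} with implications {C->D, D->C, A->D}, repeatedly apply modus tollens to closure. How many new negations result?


Initial negated facts: {~C, ~E}
Apply modus tollens to closure:
  ~C and D->C  =>  ~D
  ~D and A->D  =>  ~A
Final negated: {~A, ~C, ~D, ~E}
New negations: {~A, ~D}
Count = 2

2


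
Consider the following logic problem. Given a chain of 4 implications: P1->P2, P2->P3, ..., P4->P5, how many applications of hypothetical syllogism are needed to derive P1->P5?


With 4 implications in a chain connecting 5 propositions:
P1->P2, P2->P3, ..., P4->P5
Steps needed = (number of implications) - 1 = 4 - 1 = 3

3


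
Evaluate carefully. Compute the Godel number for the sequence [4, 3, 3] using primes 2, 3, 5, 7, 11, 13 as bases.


Encode each element as an exponent of the corresponding prime:
  2^4 = 16
  3^3 = 27
  5^3 = 125
Product = 16 * 27 * 125 = 54000

54000


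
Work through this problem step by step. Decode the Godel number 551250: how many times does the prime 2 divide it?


Factorize 551250 by dividing by 2 repeatedly.
Division steps: 2 divides 551250 exactly 1 time(s).
Exponent of 2 = 1

1


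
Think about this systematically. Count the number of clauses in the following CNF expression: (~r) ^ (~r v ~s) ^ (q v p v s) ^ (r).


A CNF formula is a conjunction of clauses.
Clauses are separated by ^.
Counting the conjuncts: 4 clauses.

4


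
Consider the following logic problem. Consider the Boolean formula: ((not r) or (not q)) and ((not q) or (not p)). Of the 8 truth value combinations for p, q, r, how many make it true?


Evaluate all 8 assignments for p, q, r:
p=0, q=0, r=0: 1
p=0, q=0, r=1: 1
p=0, q=1, r=0: 1
p=0, q=1, r=1: 0
p=1, q=0, r=0: 1
p=1, q=0, r=1: 1
p=1, q=1, r=0: 0
p=1, q=1, r=1: 0
Satisfying count = 5

5


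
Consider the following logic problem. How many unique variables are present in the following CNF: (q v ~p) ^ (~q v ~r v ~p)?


Identify each variable that appears in the formula.
Variables found: p, q, r
Count = 3

3


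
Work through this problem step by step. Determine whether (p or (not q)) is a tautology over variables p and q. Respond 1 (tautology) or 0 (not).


Check all 4 assignments:
p=0, q=0: 1
p=0, q=1: 0
p=1, q=0: 1
p=1, q=1: 1
Satisfying count = 3/4.
Tautology iff count = 4: no.

0


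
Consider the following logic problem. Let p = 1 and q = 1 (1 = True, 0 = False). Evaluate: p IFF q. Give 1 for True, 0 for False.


p = 1, q = 1
Operation: p IFF q
Evaluate: 1 IFF 1 = 1

1


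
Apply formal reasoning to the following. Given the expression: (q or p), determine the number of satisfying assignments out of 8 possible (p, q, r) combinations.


Check all 8 assignments:
p=0, q=0, r=0: 0
p=0, q=0, r=1: 0
p=0, q=1, r=0: 1
p=0, q=1, r=1: 1
p=1, q=0, r=0: 1
p=1, q=0, r=1: 1
p=1, q=1, r=0: 1
p=1, q=1, r=1: 1
Count of True = 6

6


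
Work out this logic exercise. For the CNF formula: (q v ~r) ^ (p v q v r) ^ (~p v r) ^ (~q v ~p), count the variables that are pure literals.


Check each variable for pure literal status:
p: mixed (not pure)
q: mixed (not pure)
r: mixed (not pure)
Pure literal count = 0

0


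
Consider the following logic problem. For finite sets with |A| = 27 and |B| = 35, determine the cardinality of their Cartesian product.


The Cartesian product A x B contains all ordered pairs (a, b).
|A x B| = |A| * |B| = 27 * 35 = 945

945


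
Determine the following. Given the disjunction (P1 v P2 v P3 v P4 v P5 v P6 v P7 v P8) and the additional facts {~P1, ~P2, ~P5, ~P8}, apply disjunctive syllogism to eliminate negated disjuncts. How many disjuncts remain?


Original disjuncts (8): P1, P2, P3, P4, P5, P6, P7, P8
Negated (eliminate): ~P1, ~P2, ~P5, ~P8
Remaining disjuncts: P3, P4, P6, P7
Count = 8 - 4 = 4

4


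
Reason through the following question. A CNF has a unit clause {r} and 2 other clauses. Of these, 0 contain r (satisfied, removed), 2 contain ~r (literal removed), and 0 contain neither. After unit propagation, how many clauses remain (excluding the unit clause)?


Satisfied (removed): 0
Shortened (remain): 2
Unchanged (remain): 0
Remaining = 2 + 0 = 2

2


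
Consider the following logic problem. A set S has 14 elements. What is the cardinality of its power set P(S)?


The power set of a set with n elements has 2^n elements.
|P(S)| = 2^14 = 16384

16384


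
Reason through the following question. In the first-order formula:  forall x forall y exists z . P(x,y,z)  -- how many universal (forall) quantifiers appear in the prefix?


Quantifier prefix: forall x forall y exists z
Mark each quantifier type:
  U U E
Universal count = 2, Existential count = 1
Asked for universal (forall) quantifiers: 2

2


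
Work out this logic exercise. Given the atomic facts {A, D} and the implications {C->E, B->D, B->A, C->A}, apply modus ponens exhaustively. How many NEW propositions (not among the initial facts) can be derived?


Initial facts: {A, D}
Apply modus ponens to closure:
  (no implication fires)
Final known: {A, D}
New propositions: {(none)}
Count = 0

0


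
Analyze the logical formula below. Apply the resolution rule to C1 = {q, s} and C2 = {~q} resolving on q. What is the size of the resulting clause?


Remove q from C1 and ~q from C2.
C1 remainder: {s}
C2 remainder: {}
Union (resolvent): {s}
Resolvent has 1 literal(s).

1


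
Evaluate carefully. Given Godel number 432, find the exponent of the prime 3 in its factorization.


Factorize 432 by dividing by 3 repeatedly.
Division steps: 3 divides 432 exactly 3 time(s).
Exponent of 3 = 3

3


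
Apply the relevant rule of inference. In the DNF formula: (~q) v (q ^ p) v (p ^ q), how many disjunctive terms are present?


A DNF formula is a disjunction of terms (conjunctions).
Terms are separated by v.
Counting the disjuncts: 3 terms.

3


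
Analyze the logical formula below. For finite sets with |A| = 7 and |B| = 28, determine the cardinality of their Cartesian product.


The Cartesian product A x B contains all ordered pairs (a, b).
|A x B| = |A| * |B| = 7 * 28 = 196

196


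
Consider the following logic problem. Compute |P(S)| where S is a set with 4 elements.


The power set of a set with n elements has 2^n elements.
|P(S)| = 2^4 = 16

16


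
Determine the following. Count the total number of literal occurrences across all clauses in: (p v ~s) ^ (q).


Counting literals in each clause:
Clause 1: 2 literal(s)
Clause 2: 1 literal(s)
Total = 3

3


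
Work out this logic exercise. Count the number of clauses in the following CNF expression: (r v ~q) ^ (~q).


A CNF formula is a conjunction of clauses.
Clauses are separated by ^.
Counting the conjuncts: 2 clauses.

2


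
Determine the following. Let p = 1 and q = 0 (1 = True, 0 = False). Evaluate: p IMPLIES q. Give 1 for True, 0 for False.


p = 1, q = 0
Operation: p IMPLIES q
Evaluate: 1 IMPLIES 0 = 0

0


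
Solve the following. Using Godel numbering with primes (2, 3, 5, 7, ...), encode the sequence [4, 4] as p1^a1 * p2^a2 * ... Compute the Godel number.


Encode each element as an exponent of the corresponding prime:
  2^4 = 16
  3^4 = 81
Product = 16 * 81 = 1296

1296


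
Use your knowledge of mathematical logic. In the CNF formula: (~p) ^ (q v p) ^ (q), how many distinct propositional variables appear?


Identify each variable that appears in the formula.
Variables found: p, q
Count = 2

2


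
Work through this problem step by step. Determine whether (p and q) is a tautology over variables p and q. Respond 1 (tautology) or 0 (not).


Check all 4 assignments:
p=0, q=0: 0
p=0, q=1: 0
p=1, q=0: 0
p=1, q=1: 1
Satisfying count = 1/4.
Tautology iff count = 4: no.

0


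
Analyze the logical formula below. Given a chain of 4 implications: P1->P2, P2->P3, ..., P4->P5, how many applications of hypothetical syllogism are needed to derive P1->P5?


With 4 implications in a chain connecting 5 propositions:
P1->P2, P2->P3, ..., P4->P5
Steps needed = (number of implications) - 1 = 4 - 1 = 3

3


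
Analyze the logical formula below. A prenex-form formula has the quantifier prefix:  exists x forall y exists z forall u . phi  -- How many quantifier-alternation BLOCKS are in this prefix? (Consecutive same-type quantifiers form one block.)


Quantifier-type sequence: E A E A  (A=forall, E=exists)
Group into maximal same-type runs:
  Ex1 | Ax1 | Ex1 | Ax1
Number of blocks = 4

4


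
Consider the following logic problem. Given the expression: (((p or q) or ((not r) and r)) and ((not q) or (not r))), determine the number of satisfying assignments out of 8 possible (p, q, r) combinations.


Check all 8 assignments:
p=0, q=0, r=0: 0
p=0, q=0, r=1: 0
p=0, q=1, r=0: 1
p=0, q=1, r=1: 0
p=1, q=0, r=0: 1
p=1, q=0, r=1: 1
p=1, q=1, r=0: 1
p=1, q=1, r=1: 0
Count of True = 4

4


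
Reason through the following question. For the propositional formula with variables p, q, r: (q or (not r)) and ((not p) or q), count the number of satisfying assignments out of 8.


Evaluate all 8 assignments for p, q, r:
p=0, q=0, r=0: 1
p=0, q=0, r=1: 0
p=0, q=1, r=0: 1
p=0, q=1, r=1: 1
p=1, q=0, r=0: 0
p=1, q=0, r=1: 0
p=1, q=1, r=0: 1
p=1, q=1, r=1: 1
Satisfying count = 5

5


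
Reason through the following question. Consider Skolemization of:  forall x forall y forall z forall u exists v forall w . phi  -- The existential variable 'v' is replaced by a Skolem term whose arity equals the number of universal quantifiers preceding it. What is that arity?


Quantifier prefix: forall x forall y forall z forall u exists v forall w
'v' is existentially quantified at position 5.
Universal variables preceding it: x, y, z, u
Skolem function arity = 4

4


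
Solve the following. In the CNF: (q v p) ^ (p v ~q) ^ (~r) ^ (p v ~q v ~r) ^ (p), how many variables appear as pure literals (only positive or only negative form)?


Check each variable for pure literal status:
p: pure positive
q: mixed (not pure)
r: pure negative
Pure literal count = 2

2


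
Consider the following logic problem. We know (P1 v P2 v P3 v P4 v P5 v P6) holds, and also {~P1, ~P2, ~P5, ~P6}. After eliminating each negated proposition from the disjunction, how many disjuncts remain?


Original disjuncts (6): P1, P2, P3, P4, P5, P6
Negated (eliminate): ~P1, ~P2, ~P5, ~P6
Remaining disjuncts: P3, P4
Count = 6 - 4 = 2

2


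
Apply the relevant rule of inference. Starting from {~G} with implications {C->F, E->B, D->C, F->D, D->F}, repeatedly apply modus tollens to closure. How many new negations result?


Initial negated facts: {~G}
Apply modus tollens to closure:
  (no implication fires)
Final negated: {~G}
New negations: {(none)}
Count = 0

0


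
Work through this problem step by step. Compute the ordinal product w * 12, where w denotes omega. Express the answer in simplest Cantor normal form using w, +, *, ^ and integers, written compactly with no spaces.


Compute w * 12.
Ordinal * is associative and left-distributive over +, but NOT commutative; for finite n>1, n*w = w but w*n stays w*n.
w * 12 means 12 copies of w concatenated: w*12.
Result = w*12

w*12


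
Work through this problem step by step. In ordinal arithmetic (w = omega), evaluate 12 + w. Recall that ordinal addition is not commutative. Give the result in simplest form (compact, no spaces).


Compute 12 + w.
Ordinal + is associative but NOT commutative; for finite n>0, n + w = w but w + n stays w+n.
Any finite left addend is absorbed by w on the right: 12 + w = w.
Result = w

w


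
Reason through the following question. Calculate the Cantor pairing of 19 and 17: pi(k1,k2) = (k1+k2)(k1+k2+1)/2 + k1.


k1 + k2 = 36
(k1+k2)(k1+k2+1)/2 = 36 * 37 / 2 = 666
pi = 666 + 19 = 685

685


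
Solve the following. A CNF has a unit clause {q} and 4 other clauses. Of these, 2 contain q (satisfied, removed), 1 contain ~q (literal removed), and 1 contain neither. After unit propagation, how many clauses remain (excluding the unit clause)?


Satisfied (removed): 2
Shortened (remain): 1
Unchanged (remain): 1
Remaining = 1 + 1 = 2

2


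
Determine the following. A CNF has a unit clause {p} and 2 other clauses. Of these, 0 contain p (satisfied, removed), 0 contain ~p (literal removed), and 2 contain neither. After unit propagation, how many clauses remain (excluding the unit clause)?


Satisfied (removed): 0
Shortened (remain): 0
Unchanged (remain): 2
Remaining = 0 + 2 = 2

2


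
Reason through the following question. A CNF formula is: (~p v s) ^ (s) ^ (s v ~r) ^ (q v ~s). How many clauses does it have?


A CNF formula is a conjunction of clauses.
Clauses are separated by ^.
Counting the conjuncts: 4 clauses.

4


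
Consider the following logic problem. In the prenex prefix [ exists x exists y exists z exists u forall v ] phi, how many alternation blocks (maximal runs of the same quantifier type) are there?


Quantifier-type sequence: E E E E A  (A=forall, E=exists)
Group into maximal same-type runs:
  Ex4 | Ax1
Number of blocks = 2

2


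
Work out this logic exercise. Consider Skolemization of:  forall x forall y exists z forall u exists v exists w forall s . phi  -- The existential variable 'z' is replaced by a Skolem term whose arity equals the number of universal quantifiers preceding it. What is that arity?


Quantifier prefix: forall x forall y exists z forall u exists v exists w forall s
'z' is existentially quantified at position 3.
Universal variables preceding it: x, y
Skolem function arity = 2

2


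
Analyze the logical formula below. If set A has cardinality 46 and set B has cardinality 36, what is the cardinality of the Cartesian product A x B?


The Cartesian product A x B contains all ordered pairs (a, b).
|A x B| = |A| * |B| = 46 * 36 = 1656

1656


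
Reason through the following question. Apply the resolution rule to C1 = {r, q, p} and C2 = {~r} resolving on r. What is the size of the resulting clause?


Remove r from C1 and ~r from C2.
C1 remainder: {q, p}
C2 remainder: {}
Union (resolvent): {p, q}
Resolvent has 2 literal(s).

2


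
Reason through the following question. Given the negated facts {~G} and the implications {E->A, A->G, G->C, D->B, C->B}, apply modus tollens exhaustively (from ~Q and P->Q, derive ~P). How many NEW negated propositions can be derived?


Initial negated facts: {~G}
Apply modus tollens to closure:
  ~G and A->G  =>  ~A
  ~A and E->A  =>  ~E
Final negated: {~A, ~E, ~G}
New negations: {~A, ~E}
Count = 2

2


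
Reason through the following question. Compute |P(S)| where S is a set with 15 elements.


The power set of a set with n elements has 2^n elements.
|P(S)| = 2^15 = 32768

32768


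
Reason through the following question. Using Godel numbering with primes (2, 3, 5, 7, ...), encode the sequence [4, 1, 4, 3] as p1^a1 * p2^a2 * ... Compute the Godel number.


Encode each element as an exponent of the corresponding prime:
  2^4 = 16
  3^1 = 3
  5^4 = 625
  7^3 = 343
Product = 16 * 3 * 625 * 343 = 10290000

10290000


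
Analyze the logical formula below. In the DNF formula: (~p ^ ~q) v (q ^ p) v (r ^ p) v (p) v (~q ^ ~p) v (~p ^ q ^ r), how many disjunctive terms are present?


A DNF formula is a disjunction of terms (conjunctions).
Terms are separated by v.
Counting the disjuncts: 6 terms.

6


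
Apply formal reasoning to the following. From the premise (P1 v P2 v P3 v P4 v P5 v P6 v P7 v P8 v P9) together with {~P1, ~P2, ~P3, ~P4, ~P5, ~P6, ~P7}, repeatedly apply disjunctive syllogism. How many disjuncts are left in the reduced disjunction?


Original disjuncts (9): P1, P2, P3, P4, P5, P6, P7, P8, P9
Negated (eliminate): ~P1, ~P2, ~P3, ~P4, ~P5, ~P6, ~P7
Remaining disjuncts: P8, P9
Count = 9 - 7 = 2

2


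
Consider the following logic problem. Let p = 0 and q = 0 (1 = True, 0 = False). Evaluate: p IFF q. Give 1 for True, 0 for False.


p = 0, q = 0
Operation: p IFF q
Evaluate: 0 IFF 0 = 1

1


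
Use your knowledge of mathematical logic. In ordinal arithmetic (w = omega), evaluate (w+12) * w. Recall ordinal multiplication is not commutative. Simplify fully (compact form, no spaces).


Compute (w+12) * w.
Ordinal * is associative and left-distributive over +, but NOT commutative; for finite n>1, n*w = w but w*n stays w*n.
(w+12) * w = sup{(w+12)*k : k<w} = sup{w*k+12} = w^2 (the +12 tail is absorbed in the limit).
Result = w^2

w^2


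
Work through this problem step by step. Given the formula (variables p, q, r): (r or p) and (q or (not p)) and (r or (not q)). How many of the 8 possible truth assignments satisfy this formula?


Evaluate all 8 assignments for p, q, r:
p=0, q=0, r=0: 0
p=0, q=0, r=1: 1
p=0, q=1, r=0: 0
p=0, q=1, r=1: 1
p=1, q=0, r=0: 0
p=1, q=0, r=1: 0
p=1, q=1, r=0: 0
p=1, q=1, r=1: 1
Satisfying count = 3

3


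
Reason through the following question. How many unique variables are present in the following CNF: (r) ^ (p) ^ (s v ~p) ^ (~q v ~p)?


Identify each variable that appears in the formula.
Variables found: p, q, r, s
Count = 4

4


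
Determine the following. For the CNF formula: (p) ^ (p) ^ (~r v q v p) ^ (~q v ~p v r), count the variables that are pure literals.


Check each variable for pure literal status:
p: mixed (not pure)
q: mixed (not pure)
r: mixed (not pure)
Pure literal count = 0

0


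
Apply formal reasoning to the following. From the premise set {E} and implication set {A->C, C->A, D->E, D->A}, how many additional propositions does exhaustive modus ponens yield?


Initial facts: {E}
Apply modus ponens to closure:
  (no implication fires)
Final known: {E}
New propositions: {(none)}
Count = 0

0


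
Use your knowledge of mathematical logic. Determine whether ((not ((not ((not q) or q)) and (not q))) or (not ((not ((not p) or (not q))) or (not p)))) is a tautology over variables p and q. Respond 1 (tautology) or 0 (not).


Check all 4 assignments:
p=0, q=0: 1
p=0, q=1: 1
p=1, q=0: 1
p=1, q=1: 1
Satisfying count = 4/4.
Tautology iff count = 4: yes.

1


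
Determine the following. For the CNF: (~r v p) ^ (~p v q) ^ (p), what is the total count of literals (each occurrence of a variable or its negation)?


Counting literals in each clause:
Clause 1: 2 literal(s)
Clause 2: 2 literal(s)
Clause 3: 1 literal(s)
Total = 5

5


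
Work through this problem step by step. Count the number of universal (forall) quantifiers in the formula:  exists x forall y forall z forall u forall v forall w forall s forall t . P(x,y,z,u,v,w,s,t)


Quantifier prefix: exists x forall y forall z forall u forall v forall w forall s forall t
Mark each quantifier type:
  E U U U U U U U
Universal count = 7, Existential count = 1
Asked for universal (forall) quantifiers: 7

7


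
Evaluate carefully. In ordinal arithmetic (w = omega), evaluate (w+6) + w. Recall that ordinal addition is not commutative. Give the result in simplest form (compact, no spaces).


Compute (w+6) + w.
Ordinal + is associative but NOT commutative; for finite n>0, n + w = w but w + n stays w+n.
(w+6) + w = w + (6+w) = w + w = w*2 (the finite tail 6 is absorbed by the right w).
Result = w*2

w*2


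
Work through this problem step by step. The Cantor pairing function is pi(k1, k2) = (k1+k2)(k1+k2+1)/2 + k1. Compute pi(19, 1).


k1 + k2 = 20
(k1+k2)(k1+k2+1)/2 = 20 * 21 / 2 = 210
pi = 210 + 19 = 229

229


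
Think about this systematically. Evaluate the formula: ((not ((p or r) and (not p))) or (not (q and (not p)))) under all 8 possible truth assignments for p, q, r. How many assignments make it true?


Check all 8 assignments:
p=0, q=0, r=0: 1
p=0, q=0, r=1: 1
p=0, q=1, r=0: 1
p=0, q=1, r=1: 0
p=1, q=0, r=0: 1
p=1, q=0, r=1: 1
p=1, q=1, r=0: 1
p=1, q=1, r=1: 1
Count of True = 7

7


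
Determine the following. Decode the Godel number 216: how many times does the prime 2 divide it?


Factorize 216 by dividing by 2 repeatedly.
Division steps: 2 divides 216 exactly 3 time(s).
Exponent of 2 = 3

3


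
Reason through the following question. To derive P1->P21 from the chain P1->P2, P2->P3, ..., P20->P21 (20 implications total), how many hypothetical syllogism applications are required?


With 20 implications in a chain connecting 21 propositions:
P1->P2, P2->P3, ..., P20->P21
Steps needed = (number of implications) - 1 = 20 - 1 = 19

19


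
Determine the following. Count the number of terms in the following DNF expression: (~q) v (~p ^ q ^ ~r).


A DNF formula is a disjunction of terms (conjunctions).
Terms are separated by v.
Counting the disjuncts: 2 terms.

2


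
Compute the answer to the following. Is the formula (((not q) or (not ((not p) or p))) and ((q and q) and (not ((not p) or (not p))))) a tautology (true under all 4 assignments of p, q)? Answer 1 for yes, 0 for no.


Check all 4 assignments:
p=0, q=0: 0
p=0, q=1: 0
p=1, q=0: 0
p=1, q=1: 0
Satisfying count = 0/4.
Tautology iff count = 4: no.

0


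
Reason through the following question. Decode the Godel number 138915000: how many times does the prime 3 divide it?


Factorize 138915000 by dividing by 3 repeatedly.
Division steps: 3 divides 138915000 exactly 4 time(s).
Exponent of 3 = 4

4


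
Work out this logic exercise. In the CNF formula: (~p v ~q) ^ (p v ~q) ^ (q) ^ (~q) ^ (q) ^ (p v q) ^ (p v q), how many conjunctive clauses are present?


A CNF formula is a conjunction of clauses.
Clauses are separated by ^.
Counting the conjuncts: 7 clauses.

7


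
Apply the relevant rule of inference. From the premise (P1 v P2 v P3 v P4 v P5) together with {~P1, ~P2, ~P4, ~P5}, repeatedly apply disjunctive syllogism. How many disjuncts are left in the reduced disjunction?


Original disjuncts (5): P1, P2, P3, P4, P5
Negated (eliminate): ~P1, ~P2, ~P4, ~P5
Remaining disjuncts: P3
Count = 5 - 4 = 1

1


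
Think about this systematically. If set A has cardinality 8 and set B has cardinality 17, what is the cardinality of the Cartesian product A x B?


The Cartesian product A x B contains all ordered pairs (a, b).
|A x B| = |A| * |B| = 8 * 17 = 136

136


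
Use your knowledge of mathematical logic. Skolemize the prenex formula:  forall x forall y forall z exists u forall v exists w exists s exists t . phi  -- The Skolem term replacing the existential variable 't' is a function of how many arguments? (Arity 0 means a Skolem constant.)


Quantifier prefix: forall x forall y forall z exists u forall v exists w exists s exists t
't' is existentially quantified at position 8.
Universal variables preceding it: x, y, z, v
Skolem function arity = 4

4


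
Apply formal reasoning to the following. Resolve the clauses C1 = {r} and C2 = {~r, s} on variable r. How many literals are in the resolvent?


Remove r from C1 and ~r from C2.
C1 remainder: {}
C2 remainder: {s}
Union (resolvent): {s}
Resolvent has 1 literal(s).

1


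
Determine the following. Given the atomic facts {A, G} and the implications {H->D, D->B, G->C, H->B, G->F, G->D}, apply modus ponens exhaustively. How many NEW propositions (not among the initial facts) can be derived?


Initial facts: {A, G}
Apply modus ponens to closure:
  G and G->C  =>  C
  G and G->F  =>  F
  G and G->D  =>  D
  D and D->B  =>  B
Final known: {A, B, C, D, F, G}
New propositions: {B, C, D, F}
Count = 4

4


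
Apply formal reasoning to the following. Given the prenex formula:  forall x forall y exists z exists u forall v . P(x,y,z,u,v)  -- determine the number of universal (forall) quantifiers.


Quantifier prefix: forall x forall y exists z exists u forall v
Mark each quantifier type:
  U U E E U
Universal count = 3, Existential count = 2
Asked for universal (forall) quantifiers: 3

3
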